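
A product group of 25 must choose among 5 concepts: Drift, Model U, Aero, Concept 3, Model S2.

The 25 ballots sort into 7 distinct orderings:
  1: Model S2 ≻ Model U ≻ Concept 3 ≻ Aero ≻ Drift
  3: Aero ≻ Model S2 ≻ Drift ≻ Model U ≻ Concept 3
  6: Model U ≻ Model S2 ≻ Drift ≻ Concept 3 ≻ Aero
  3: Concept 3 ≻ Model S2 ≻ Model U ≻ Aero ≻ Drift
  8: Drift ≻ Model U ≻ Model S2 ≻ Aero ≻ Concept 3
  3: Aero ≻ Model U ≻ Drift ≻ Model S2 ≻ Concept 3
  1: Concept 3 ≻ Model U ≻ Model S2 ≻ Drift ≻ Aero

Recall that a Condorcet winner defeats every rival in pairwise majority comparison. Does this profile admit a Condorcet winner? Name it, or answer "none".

Model U

Pairwise majorities:
Drift vs Model U: Model U, 14–11.
Drift vs Aero: Drift, 15–10.
Drift–Concept 3: Drift 20–5.
Drift–Model S2: Model S2 14–11.
Model U–Aero: Model U 19–6.
Model U–Concept 3: Model U 21–4.
Model U vs Model S2: Model U wins 18–7.
Aero vs Concept 3: Aero wins 14–11.
Aero vs Model S2: Model S2 wins 19–6.
Concept 3 vs Model S2: Model S2, 21–4.
Model U defeats every rival head-to-head and is the Condorcet winner.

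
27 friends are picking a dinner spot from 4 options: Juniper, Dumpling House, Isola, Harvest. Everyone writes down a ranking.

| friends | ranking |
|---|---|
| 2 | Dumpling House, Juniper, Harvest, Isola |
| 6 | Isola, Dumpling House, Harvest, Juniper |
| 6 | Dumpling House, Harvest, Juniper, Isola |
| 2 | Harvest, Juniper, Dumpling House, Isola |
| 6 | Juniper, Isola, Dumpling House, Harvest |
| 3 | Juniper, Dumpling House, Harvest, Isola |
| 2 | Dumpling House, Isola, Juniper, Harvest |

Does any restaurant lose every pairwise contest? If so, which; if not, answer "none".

none

Pairwise majorities:
Juniper vs Dumpling House: Dumpling House wins 16–11.
Juniper vs Isola: Juniper, 19–8.
Juniper vs Harvest: Juniper preferred on 2+6+3+2 = 13 ballots; Harvest wins 14–13.
Dumpling House vs Isola: Dumpling House wins 15–12.
Dumpling House–Harvest: Dumpling House 25–2.
Isola vs Harvest: 6+6+2 = 14 for Isola, 13 for Harvest — Isola by 14–13.
Every restaurant wins at least one matchup (Juniper beats Isola; Dumpling House beats Juniper; Isola beats Harvest; Harvest beats Juniper), so there is no Condorcet loser.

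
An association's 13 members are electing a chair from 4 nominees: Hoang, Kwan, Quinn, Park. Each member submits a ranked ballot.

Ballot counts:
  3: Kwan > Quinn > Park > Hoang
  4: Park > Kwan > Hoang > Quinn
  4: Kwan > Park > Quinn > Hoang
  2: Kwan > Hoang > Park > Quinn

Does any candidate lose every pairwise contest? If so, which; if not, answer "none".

Hoang

Pairwise majorities:
Hoang vs Kwan: Hoang preferred on 0 ballots; Kwan wins 13–0.
Hoang vs Quinn: 6 to 7, Quinn.
Hoang vs Park: Park, 11–2.
Kwan vs Quinn: Kwan, 13–0.
Kwan vs Park: Kwan preferred on 3+4+2 = 9 ballots; Kwan wins 9–4.
Quinn–Park: Park 10–3.
Only Hoang has no wins; Hoang is the Condorcet loser.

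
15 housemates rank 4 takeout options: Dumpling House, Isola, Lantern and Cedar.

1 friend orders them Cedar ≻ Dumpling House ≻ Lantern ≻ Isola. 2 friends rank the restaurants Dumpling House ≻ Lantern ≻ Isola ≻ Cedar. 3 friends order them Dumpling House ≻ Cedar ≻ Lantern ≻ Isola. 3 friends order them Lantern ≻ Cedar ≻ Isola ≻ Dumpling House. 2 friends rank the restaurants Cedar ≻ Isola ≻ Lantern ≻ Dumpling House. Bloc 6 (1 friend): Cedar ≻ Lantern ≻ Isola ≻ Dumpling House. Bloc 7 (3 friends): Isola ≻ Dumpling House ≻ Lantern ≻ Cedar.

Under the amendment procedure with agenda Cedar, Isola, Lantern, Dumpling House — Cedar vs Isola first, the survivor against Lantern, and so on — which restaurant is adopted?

Round 1: Cedar vs Isola — 10–5, Cedar advances.
Round 2: Cedar vs Lantern — 7–8, Lantern advances.
Round 3: Lantern vs Dumpling House — 6–9, Dumpling House advances.
Dumpling House survives the agenda.

Dumpling House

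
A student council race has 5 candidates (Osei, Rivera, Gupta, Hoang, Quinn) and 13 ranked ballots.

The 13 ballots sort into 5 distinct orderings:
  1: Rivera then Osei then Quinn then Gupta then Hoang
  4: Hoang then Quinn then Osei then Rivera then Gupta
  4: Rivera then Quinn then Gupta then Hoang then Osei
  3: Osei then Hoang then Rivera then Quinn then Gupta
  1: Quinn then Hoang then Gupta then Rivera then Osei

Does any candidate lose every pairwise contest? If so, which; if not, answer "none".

Gupta

Head-to-head results (13 voters):
Osei–Rivera: Osei 7–6.
Osei vs Gupta: 8 to 5, Osei.
Osei vs Hoang: Osei preferred on 1+3 = 4 ballots; Hoang wins 9–4.
Osei vs Quinn: Osei preferred on 1+3 = 4 ballots; Quinn wins 9–4.
Rivera vs Gupta: Rivera, 12–1.
Rivera vs Hoang: Hoang, 8–5.
Rivera vs Quinn: Rivera, 8–5.
Gupta vs Hoang: 1+4 = 5 for Gupta, 8 for Hoang — Hoang by 8–5.
Gupta vs Quinn: 0 for Gupta, 13 for Quinn — Quinn by 13–0.
Hoang vs Quinn: 4+3 = 7 for Hoang, 6 for Quinn — Hoang by 7–6.
Gupta is beaten in every head-to-head and is the Condorcet loser.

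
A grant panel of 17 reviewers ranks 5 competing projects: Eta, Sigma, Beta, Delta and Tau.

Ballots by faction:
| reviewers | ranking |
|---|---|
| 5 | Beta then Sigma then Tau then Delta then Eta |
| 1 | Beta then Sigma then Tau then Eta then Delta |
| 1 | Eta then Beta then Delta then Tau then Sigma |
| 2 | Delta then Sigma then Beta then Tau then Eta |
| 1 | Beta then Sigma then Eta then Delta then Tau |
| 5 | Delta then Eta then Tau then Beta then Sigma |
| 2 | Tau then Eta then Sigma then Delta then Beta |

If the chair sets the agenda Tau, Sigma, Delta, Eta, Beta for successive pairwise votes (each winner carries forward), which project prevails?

Round 1: Tau vs Sigma — 8–9, Sigma advances.
Round 2: Sigma vs Delta — 9–8, Sigma advances.
Round 3: Sigma vs Eta — 9–8, Sigma advances.
Round 4: Sigma vs Beta — 4–13, Beta advances.
Beta survives the agenda.

Beta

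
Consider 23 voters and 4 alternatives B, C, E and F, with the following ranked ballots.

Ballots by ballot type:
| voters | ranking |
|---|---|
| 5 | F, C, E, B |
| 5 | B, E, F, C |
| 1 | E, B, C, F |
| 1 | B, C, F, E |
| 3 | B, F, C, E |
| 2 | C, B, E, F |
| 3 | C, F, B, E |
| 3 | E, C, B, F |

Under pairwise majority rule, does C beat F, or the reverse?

Ballots ranking C above F: 1 + 1 + 2 + 3 + 3 = 10.
Ballots ranking F above C: 23 − 10 = 13.
F wins the head-to-head 13–10.

F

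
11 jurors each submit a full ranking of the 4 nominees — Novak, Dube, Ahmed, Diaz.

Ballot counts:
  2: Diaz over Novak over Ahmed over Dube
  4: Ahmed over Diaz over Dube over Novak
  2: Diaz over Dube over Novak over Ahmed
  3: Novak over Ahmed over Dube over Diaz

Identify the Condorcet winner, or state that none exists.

Head-to-head results (11 jurors):
Novak–Dube: Dube 6–5.
Novak vs Ahmed: Novak wins 7–4.
Novak vs Diaz: Diaz wins 8–3.
Dube vs Ahmed: Ahmed, 9–2.
Dube vs Diaz: Diaz, 8–3.
Ahmed vs Diaz: Ahmed wins 7–4.
No nominee is unbeaten: Novak loses to Dube; Dube loses to Ahmed; Ahmed loses to Novak; Diaz loses to Ahmed. In particular Novak beats Ahmed beats Dube beats Novak is a majority cycle — no Condorcet winner exists.

none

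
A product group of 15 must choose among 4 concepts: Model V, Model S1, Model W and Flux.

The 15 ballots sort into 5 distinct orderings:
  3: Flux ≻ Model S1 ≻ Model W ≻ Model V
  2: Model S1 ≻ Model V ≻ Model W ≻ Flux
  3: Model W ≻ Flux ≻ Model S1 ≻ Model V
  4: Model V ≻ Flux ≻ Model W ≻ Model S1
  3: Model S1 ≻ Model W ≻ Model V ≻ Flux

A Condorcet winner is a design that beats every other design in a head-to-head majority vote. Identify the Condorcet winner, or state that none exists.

Head-to-head results (15 engineers):
Model V–Model S1: Model S1 11–4.
Model V vs Model W: Model W, 9–6.
Model V vs Flux: Model V, 9–6.
Model S1 vs Model W: Model S1 wins 8–7.
Model S1 vs Flux: Flux, 10–5.
Model W vs Flux: Model W wins 8–7.
Every design loses at least once (Model V loses to Model S1; Model S1 loses to Flux; Model W loses to Model S1; Flux loses to Model V). The majority relation contains the cycle Model V → Flux → Model S1 → Model V, so there is no Condorcet winner.

none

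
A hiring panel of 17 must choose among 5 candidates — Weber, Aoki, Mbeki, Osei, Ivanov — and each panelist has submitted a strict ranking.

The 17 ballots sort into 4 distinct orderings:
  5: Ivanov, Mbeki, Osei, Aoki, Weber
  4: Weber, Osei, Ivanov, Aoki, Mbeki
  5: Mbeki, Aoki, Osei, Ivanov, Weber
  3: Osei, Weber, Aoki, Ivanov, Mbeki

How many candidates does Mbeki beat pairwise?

3

Mbeki against each rival (17 committee members):
Mbeki vs Weber: 5+5 = 10 for Mbeki, 7 for Weber — Mbeki by 10–7.
Mbeki vs Aoki: 10 to 7, Mbeki.
Mbeki vs Osei: Mbeki, 10–7.
Mbeki vs Ivanov: Mbeki preferred on 5 ballots; Ivanov wins 12–5.
Mbeki beats Weber, Aoki, Osei; loses to Ivanov — 3 pairwise wins.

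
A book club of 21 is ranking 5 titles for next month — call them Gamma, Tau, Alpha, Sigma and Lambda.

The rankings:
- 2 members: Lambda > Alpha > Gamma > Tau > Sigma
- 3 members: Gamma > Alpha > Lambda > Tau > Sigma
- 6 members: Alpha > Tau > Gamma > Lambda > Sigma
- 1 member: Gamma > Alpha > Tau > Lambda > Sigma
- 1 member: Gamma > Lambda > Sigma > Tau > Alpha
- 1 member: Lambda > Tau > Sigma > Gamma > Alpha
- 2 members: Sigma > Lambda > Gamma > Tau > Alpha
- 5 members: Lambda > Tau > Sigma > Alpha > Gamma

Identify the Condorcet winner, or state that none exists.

Head-to-head results (21 members):
Gamma vs Tau: 2+3+1+1+2 = 9 for Gamma, 12 for Tau — Tau by 12–9.
Gamma–Alpha: Alpha 13–8.
Gamma vs Sigma: Gamma, 13–8.
Gamma–Lambda: Gamma 11–10.
Tau vs Alpha: Tau is ranked higher on 1+1+2+5 = 9 ballots, Alpha on 12. Alpha wins 12–9.
Tau vs Sigma: 18 to 3, Tau.
Tau–Lambda: Lambda 14–7.
Alpha vs Sigma: Alpha wins 12–9.
Alpha vs Lambda: Lambda wins 11–10.
Sigma vs Lambda: Lambda, 19–2.
Each book drops at least one matchup (Gamma loses to Tau; Tau loses to Alpha; Alpha loses to Lambda; Sigma loses to Gamma; Lambda loses to Gamma); the cycle Gamma > Lambda > Tau > Gamma rules out a Condorcet winner.

none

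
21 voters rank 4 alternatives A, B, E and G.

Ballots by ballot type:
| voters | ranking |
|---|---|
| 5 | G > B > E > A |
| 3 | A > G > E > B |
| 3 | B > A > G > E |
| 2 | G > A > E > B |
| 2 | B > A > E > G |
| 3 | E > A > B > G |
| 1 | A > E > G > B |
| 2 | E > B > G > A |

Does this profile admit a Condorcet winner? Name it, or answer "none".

none

Pairwise majorities:
A–B: B 12–9.
A–E: A 11–10.
A vs G: A, 12–9.
B vs E: E, 11–10.
B vs G: G, 11–10.
E vs G: G, 13–8.
Each alternative drops at least one matchup (A loses to B; B loses to E; E loses to A; G loses to A); the cycle A beats E beats B beats A rules out a Condorcet winner.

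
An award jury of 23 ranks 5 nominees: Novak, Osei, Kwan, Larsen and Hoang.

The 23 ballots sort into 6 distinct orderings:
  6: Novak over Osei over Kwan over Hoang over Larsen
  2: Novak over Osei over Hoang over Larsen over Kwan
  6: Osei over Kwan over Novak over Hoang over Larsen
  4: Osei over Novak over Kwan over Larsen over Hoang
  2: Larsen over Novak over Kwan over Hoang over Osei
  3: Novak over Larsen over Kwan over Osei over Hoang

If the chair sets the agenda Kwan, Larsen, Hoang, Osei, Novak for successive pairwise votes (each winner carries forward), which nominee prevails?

Novak

Round 1: Kwan vs Larsen — 16–7, Kwan advances.
Round 2: Kwan vs Hoang — 21–2, Kwan advances.
Round 3: Kwan vs Osei — 5–18, Osei advances.
Round 4: Osei vs Novak — 10–13, Novak advances.
Novak survives the agenda.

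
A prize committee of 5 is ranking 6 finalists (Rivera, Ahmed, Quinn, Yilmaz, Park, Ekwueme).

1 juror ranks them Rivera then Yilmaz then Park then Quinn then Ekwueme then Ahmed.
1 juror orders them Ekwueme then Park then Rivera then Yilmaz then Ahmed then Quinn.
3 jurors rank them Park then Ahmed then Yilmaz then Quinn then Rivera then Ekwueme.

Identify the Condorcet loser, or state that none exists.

Ekwueme

Head-to-head results (5 jurors):
Rivera vs Ahmed: Ahmed wins 3–2.
Rivera vs Quinn: Rivera is ranked higher on 1+1 = 2 ballots, Quinn on 3. Quinn wins 3–2.
Rivera vs Yilmaz: 2 to 3, Yilmaz.
Rivera vs Park: Rivera preferred on 1 ballot; Park wins 4–1.
Rivera vs Ekwueme: Rivera, 4–1.
Ahmed–Quinn: Ahmed 4–1.
Ahmed vs Yilmaz: Ahmed is ranked higher on 3 ballots, Yilmaz on 2. Ahmed wins 3–2.
Ahmed vs Park: Park wins 5–0.
Ahmed vs Ekwueme: 3 for Ahmed, 2 for Ekwueme — Ahmed by 3–2.
Quinn vs Yilmaz: 0 for Quinn, 5 for Yilmaz — Yilmaz by 5–0.
Quinn vs Park: Park wins 5–0.
Quinn vs Ekwueme: Quinn wins 4–1.
Yilmaz vs Park: Park, 4–1.
Yilmaz–Ekwueme: Yilmaz 4–1.
Park vs Ekwueme: Park preferred on 1+3 = 4 ballots; Park wins 4–1.
Only Ekwueme has no wins; Ekwueme is the Condorcet loser.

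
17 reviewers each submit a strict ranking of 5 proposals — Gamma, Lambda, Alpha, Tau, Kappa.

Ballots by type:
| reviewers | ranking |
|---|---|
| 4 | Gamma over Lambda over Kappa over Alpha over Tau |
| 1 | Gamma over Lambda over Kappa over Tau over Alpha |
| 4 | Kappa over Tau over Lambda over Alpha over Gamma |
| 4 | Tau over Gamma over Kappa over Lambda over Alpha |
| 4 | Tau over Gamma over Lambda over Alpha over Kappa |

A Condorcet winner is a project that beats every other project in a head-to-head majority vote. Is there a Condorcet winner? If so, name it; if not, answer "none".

none

Head-to-head results (17 reviewers):
Gamma vs Lambda: Gamma preferred on 4+1+4+4 = 13 ballots; Gamma wins 13–4.
Gamma vs Alpha: Gamma preferred on 4+1+4+4 = 13 ballots; Gamma wins 13–4.
Gamma vs Tau: Tau wins 12–5.
Gamma vs Kappa: 4+1+4+4 = 13 for Gamma, 4 for Kappa — Gamma by 13–4.
Lambda vs Alpha: 17 to 0, Lambda.
Lambda vs Tau: Tau wins 12–5.
Lambda vs Kappa: Lambda wins 9–8.
Alpha vs Tau: Alpha preferred on 4 ballots; Tau wins 13–4.
Alpha vs Kappa: 4 for Alpha, 13 for Kappa — Kappa by 13–4.
Tau–Kappa: Kappa 9–8.
Each project drops at least one matchup (Gamma loses to Tau; Lambda loses to Gamma; Alpha loses to Gamma; Tau loses to Kappa; Kappa loses to Gamma); the cycle Gamma beats Kappa beats Tau beats Gamma rules out a Condorcet winner.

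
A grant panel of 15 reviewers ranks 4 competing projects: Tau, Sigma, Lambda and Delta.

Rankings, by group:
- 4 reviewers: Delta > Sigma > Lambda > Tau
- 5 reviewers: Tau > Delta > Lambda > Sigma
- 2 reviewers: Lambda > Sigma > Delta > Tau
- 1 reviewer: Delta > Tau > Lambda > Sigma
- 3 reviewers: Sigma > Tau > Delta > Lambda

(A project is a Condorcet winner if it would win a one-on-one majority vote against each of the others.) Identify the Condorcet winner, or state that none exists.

Pairwise majorities:
Tau vs Sigma: Tau is ranked higher on 5+1 = 6 ballots, Sigma on 9. Sigma wins 9–6.
Tau vs Lambda: Tau wins 9–6.
Tau vs Delta: Tau preferred on 5+3 = 8 ballots; Tau wins 8–7.
Sigma vs Lambda: Lambda, 8–7.
Sigma vs Delta: Delta, 10–5.
Lambda vs Delta: Delta, 13–2.
Each project drops at least one matchup (Tau loses to Sigma; Sigma loses to Lambda; Lambda loses to Tau; Delta loses to Tau); the cycle Tau beats Lambda beats Sigma beats Tau rules out a Condorcet winner.

none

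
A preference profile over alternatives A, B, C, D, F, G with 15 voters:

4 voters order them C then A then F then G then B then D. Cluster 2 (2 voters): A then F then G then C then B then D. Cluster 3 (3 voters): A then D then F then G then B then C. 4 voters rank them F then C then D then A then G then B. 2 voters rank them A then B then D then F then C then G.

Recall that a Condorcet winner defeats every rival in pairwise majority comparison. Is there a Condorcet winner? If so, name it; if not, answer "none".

Check each pair by majority over 15 ballots:
A vs B: A wins 15–0.
A vs C: C, 8–7.
A vs D: A, 11–4.
A vs F: A, 11–4.
A vs G: A, 15–0.
B–C: C 10–5.
B vs D: B wins 8–7.
B vs F: F wins 13–2.
B vs G: G, 13–2.
C vs D: C, 10–5.
C vs F: F wins 11–4.
C–G: C 10–5.
D vs F: F, 10–5.
D vs G: D, 9–6.
F–G: F 15–0.
Every alternative loses at least once (A loses to C; B loses to A; C loses to F; D loses to A; F loses to A; G loses to A). The majority relation contains the cycle A → F → C → A, so there is no Condorcet winner.

none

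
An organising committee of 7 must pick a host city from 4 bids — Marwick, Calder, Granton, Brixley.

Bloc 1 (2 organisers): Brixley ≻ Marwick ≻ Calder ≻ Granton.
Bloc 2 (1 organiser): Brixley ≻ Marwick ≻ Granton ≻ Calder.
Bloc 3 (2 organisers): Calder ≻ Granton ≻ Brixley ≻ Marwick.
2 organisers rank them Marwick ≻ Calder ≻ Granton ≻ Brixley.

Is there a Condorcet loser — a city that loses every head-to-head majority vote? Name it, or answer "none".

none

Pairwise majorities:
Marwick vs Calder: 2+1+2 = 5 for Marwick, 2 for Calder — Marwick by 5–2.
Marwick vs Granton: Marwick, 5–2.
Marwick vs Brixley: Brixley wins 5–2.
Calder vs Granton: Calder, 6–1.
Calder vs Brixley: Calder preferred on 2+2 = 4 ballots; Calder wins 4–3.
Granton–Brixley: Granton 4–3.
Each city has at least one pairwise win (Marwick beats Calder; Calder beats Granton; Granton beats Brixley; Brixley beats Marwick) — no Condorcet loser.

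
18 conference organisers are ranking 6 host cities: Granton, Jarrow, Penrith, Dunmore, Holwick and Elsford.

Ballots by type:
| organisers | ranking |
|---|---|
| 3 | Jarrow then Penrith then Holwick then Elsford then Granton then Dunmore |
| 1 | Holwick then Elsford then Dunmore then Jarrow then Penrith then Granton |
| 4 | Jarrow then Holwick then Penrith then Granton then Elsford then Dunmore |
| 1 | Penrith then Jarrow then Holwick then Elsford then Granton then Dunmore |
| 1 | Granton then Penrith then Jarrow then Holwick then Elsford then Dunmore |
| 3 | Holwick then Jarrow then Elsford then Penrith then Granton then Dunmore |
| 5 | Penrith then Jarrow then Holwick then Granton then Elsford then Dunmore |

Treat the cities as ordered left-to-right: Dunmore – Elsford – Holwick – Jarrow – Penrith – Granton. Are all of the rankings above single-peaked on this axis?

Axis positions: Dunmore=1, Elsford=2, Holwick=3, Jarrow=4, Penrith=5, Granton=6.
Type 1 (peak Jarrow at position 4): ranking walks positions 4-5-3-2-6-1, expanding outward from the peak — single-peaked.
Type 2 (peak Holwick at position 3): ranking walks positions 3-2-1-4-5-6, expanding outward from the peak — single-peaked.
Type 3 (peak Jarrow at position 4): ranking walks positions 4-3-5-6-2-1, expanding outward from the peak — single-peaked.
Type 4 (peak Penrith at position 5): ranking walks positions 5-4-3-2-6-1, expanding outward from the peak — single-peaked.
Type 5 (peak Granton at position 6): ranking walks positions 6-5-4-3-2-1, expanding outward from the peak — single-peaked.
Type 6 (peak Holwick at position 3): ranking walks positions 3-4-2-5-6-1, expanding outward from the peak — single-peaked.
Type 7 (peak Penrith at position 5): ranking walks positions 5-4-3-6-2-1, expanding outward from the peak — single-peaked.
Every ranking is single-peaked on this axis.

yes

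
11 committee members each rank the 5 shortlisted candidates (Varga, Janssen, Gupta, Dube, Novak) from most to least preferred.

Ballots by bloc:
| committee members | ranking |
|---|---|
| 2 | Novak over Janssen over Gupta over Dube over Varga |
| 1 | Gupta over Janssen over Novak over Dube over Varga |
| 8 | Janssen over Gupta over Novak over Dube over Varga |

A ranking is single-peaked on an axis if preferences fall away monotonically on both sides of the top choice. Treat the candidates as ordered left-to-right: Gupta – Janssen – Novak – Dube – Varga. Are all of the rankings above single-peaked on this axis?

Axis positions: Gupta=1, Janssen=2, Novak=3, Dube=4, Varga=5.
Bloc 1 (peak Novak at position 3): ranking walks positions 3-2-1-4-5, expanding outward from the peak — single-peaked.
Bloc 2 (peak Gupta at position 1): ranking walks positions 1-2-3-4-5, expanding outward from the peak — single-peaked.
Bloc 3 (peak Janssen at position 2): ranking walks positions 2-1-3-4-5, expanding outward from the peak — single-peaked.
Every ranking is single-peaked on this axis.

yes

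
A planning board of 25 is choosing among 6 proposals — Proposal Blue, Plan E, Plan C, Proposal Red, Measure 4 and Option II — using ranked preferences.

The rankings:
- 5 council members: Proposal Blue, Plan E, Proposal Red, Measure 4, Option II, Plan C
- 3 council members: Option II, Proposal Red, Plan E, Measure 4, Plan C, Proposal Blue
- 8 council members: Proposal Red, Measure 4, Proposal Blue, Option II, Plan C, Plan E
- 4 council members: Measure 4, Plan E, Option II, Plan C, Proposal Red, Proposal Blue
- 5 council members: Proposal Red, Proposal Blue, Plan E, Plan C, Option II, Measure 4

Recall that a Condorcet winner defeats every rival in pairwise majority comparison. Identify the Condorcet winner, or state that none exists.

Check each pair by majority over 25 ballots:
Proposal Blue vs Plan E: Proposal Blue is ranked higher on 5+8+5 = 18 ballots, Plan E on 7. Proposal Blue wins 18–7.
Proposal Blue vs Plan C: 5+8+5 = 18 for Proposal Blue, 7 for Plan C — Proposal Blue by 18–7.
Proposal Blue vs Proposal Red: Proposal Blue preferred on 5 ballots; Proposal Red wins 20–5.
Proposal Blue vs Measure 4: Proposal Blue preferred on 5+5 = 10 ballots; Measure 4 wins 15–10.
Proposal Blue vs Option II: Proposal Blue preferred on 5+8+5 = 18 ballots; Proposal Blue wins 18–7.
Plan E vs Plan C: 5+3+4+5 = 17 for Plan E, 8 for Plan C — Plan E by 17–8.
Plan E vs Proposal Red: Plan E is ranked higher on 5+4 = 9 ballots, Proposal Red on 16. Proposal Red wins 16–9.
Plan E vs Measure 4: 5+3+5 = 13 for Plan E, 12 for Measure 4 — Plan E by 13–12.
Plan E vs Option II: 5+4+5 = 14 for Plan E, 11 for Option II — Plan E by 14–11.
Plan C vs Proposal Red: 4 for Plan C, 21 for Proposal Red — Proposal Red by 21–4.
Plan C vs Measure 4: 5 to 20, Measure 4.
Plan C vs Option II: 5 to 20, Option II.
Proposal Red vs Measure 4: Proposal Red is ranked higher on 5+3+8+5 = 21 ballots, Measure 4 on 4. Proposal Red wins 21–4.
Proposal Red vs Option II: 18 to 7, Proposal Red.
Measure 4 vs Option II: Measure 4 is ranked higher on 5+8+4 = 17 ballots, Option II on 8. Measure 4 wins 17–8.
Proposal Red defeats every rival head-to-head and is the Condorcet winner.

Proposal Red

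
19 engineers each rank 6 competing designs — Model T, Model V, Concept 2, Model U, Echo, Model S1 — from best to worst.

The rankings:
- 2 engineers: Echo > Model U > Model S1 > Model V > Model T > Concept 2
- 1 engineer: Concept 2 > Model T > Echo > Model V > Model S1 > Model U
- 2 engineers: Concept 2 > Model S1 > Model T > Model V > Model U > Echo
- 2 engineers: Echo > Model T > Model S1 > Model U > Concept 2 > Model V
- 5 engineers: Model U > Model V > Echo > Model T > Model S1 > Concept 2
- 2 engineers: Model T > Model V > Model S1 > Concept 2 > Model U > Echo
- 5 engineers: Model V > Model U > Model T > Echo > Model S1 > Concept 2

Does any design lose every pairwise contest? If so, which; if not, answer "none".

Concept 2

Head-to-head results (19 engineers):
Model T vs Model V: Model T is ranked higher on 1+2+2+2 = 7 ballots, Model V on 12. Model V wins 12–7.
Model T–Concept 2: Model T 16–3.
Model T–Model U: Model U 12–7.
Model T vs Echo: Model T, 10–9.
Model T vs Model S1: 15 to 4, Model T.
Model V vs Concept 2: Model V, 14–5.
Model V vs Model U: Model V is ranked higher on 1+2+2+5 = 10 ballots, Model U on 9. Model V wins 10–9.
Model V vs Echo: Model V, 14–5.
Model V vs Model S1: Model V is ranked higher on 1+5+2+5 = 13 ballots, Model S1 on 6. Model V wins 13–6.
Concept 2 vs Model U: Model U wins 14–5.
Concept 2 vs Echo: Echo wins 14–5.
Concept 2 vs Model S1: Model S1, 16–3.
Model U–Echo: Model U 14–5.
Model U vs Model S1: Model U, 12–7.
Echo–Model S1: Echo 15–4.
Only Concept 2 has no wins; Concept 2 is the Condorcet loser.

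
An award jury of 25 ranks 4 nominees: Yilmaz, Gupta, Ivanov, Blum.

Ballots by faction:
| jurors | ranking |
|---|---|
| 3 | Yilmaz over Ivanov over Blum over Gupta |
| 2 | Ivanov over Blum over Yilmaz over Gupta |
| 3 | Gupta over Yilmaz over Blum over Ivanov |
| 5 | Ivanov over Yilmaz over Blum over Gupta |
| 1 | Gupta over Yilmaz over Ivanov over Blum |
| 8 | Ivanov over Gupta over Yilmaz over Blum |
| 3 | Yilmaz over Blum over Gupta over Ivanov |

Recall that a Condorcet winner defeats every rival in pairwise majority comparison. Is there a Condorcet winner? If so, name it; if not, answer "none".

Ivanov

Pairwise majorities:
Yilmaz vs Gupta: Yilmaz wins 13–12.
Yilmaz vs Ivanov: Ivanov, 15–10.
Yilmaz vs Blum: Yilmaz wins 23–2.
Gupta vs Ivanov: Ivanov, 18–7.
Gupta vs Blum: Blum wins 13–12.
Ivanov vs Blum: Ivanov wins 19–6.
Ivanov beats each of Yilmaz, Gupta, Blum — Ivanov is the Condorcet winner.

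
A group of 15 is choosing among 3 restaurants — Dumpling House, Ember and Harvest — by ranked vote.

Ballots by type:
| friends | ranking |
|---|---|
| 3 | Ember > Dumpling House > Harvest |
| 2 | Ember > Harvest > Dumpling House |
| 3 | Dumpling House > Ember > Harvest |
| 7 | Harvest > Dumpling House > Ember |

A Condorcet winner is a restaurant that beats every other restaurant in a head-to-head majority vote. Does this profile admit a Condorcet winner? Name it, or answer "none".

none

Head-to-head results (15 friends):
Dumpling House vs Ember: Dumpling House wins 10–5.
Dumpling House vs Harvest: Harvest wins 9–6.
Ember vs Harvest: Ember, 8–7.
Every restaurant loses at least once (Dumpling House loses to Harvest; Ember loses to Dumpling House; Harvest loses to Ember). The majority relation contains the cycle Dumpling House beats Ember beats Harvest beats Dumpling House, so there is no Condorcet winner.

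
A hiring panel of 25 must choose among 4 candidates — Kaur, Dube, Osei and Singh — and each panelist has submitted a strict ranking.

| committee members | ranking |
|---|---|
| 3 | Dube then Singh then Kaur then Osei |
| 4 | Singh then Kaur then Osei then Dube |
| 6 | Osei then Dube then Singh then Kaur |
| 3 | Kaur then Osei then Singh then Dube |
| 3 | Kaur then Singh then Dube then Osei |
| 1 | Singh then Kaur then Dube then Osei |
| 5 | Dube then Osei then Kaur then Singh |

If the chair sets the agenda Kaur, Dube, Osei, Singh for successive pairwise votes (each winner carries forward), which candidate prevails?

Osei

Round 1: Kaur vs Dube — 11–14, Dube advances.
Round 2: Dube vs Osei — 12–13, Osei advances.
Round 3: Osei vs Singh — 14–11, Osei advances.
Osei survives the agenda.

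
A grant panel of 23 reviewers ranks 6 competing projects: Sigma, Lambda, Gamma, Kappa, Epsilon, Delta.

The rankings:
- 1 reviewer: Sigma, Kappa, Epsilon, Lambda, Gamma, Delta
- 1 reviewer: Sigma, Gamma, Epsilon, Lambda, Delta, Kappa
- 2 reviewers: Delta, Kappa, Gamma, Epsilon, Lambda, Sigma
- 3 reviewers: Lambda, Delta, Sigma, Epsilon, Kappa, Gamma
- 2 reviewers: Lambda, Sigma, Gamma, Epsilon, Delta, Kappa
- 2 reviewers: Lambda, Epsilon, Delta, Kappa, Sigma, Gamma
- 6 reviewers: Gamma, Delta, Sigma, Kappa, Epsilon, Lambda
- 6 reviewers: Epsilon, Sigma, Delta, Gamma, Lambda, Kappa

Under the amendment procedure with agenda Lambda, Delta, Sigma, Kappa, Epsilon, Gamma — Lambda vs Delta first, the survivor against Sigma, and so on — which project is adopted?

Epsilon

Round 1: Lambda vs Delta — 9–14, Delta advances.
Round 2: Delta vs Sigma — 13–10, Delta advances.
Round 3: Delta vs Kappa — 22–1, Delta advances.
Round 4: Delta vs Epsilon — 11–12, Epsilon advances.
Round 5: Epsilon vs Gamma — 12–11, Epsilon advances.
Epsilon survives the agenda.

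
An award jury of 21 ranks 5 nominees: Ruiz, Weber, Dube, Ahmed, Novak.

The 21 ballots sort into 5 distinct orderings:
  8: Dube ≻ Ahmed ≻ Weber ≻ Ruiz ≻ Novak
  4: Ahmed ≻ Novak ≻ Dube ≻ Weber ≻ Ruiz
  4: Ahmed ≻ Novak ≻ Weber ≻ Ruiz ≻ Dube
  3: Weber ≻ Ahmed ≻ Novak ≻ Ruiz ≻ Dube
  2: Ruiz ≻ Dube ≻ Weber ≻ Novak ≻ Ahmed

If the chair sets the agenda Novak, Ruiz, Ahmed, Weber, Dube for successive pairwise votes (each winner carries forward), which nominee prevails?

Ahmed

Round 1: Novak vs Ruiz — 11–10, Novak advances.
Round 2: Novak vs Ahmed — 2–19, Ahmed advances.
Round 3: Ahmed vs Weber — 16–5, Ahmed advances.
Round 4: Ahmed vs Dube — 11–10, Ahmed advances.
The agenda winner is Ahmed.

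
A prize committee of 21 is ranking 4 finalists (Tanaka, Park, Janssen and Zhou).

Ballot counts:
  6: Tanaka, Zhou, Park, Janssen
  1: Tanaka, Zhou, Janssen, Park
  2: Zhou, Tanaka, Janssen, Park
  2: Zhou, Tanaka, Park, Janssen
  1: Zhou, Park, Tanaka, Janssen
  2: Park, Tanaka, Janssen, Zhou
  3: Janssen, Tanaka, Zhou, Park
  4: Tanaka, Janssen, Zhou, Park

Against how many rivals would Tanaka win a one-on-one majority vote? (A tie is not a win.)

Tanaka against each rival (21 jurors):
Tanaka vs Park: Tanaka is ranked higher on 6+1+2+2+3+4 = 18 ballots, Park on 3. Tanaka wins 18–3.
Tanaka vs Janssen: Tanaka preferred on 18 ballots; Tanaka wins 18–3.
Tanaka vs Zhou: Tanaka preferred on 6+1+2+3+4 = 16 ballots; Tanaka wins 16–5.
Tanaka beats Park, Janssen, Zhou — 3 pairwise wins.

3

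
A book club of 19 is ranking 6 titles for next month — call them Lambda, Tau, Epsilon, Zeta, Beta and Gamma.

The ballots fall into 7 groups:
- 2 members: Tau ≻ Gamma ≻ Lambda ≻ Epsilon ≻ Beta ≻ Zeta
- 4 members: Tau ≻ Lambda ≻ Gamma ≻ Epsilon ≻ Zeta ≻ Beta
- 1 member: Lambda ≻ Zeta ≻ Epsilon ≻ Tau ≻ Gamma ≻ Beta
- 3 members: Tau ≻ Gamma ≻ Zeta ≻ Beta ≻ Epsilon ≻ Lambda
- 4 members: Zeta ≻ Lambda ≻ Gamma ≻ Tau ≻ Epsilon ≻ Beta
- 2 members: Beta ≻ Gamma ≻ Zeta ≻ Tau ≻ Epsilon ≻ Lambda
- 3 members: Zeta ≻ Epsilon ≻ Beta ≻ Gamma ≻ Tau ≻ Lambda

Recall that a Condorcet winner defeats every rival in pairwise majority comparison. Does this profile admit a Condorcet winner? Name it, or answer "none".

Check each pair by majority over 19 ballots:
Lambda vs Tau: Tau, 14–5.
Lambda vs Epsilon: Lambda, 11–8.
Lambda vs Zeta: 2+4+1 = 7 for Lambda, 12 for Zeta — Zeta by 12–7.
Lambda vs Beta: Lambda, 11–8.
Lambda vs Gamma: Gamma, 10–9.
Tau vs Epsilon: Tau, 15–4.
Tau vs Zeta: Zeta wins 10–9.
Tau vs Beta: Tau, 14–5.
Tau vs Gamma: 10 to 9, Tau.
Epsilon vs Zeta: Epsilon is ranked higher on 2+4 = 6 ballots, Zeta on 13. Zeta wins 13–6.
Epsilon vs Beta: Epsilon wins 14–5.
Epsilon vs Gamma: 4 to 15, Gamma.
Zeta vs Beta: Zeta wins 15–4.
Zeta vs Gamma: 1+4+3 = 8 for Zeta, 11 for Gamma — Gamma by 11–8.
Beta vs Gamma: 5 to 14, Gamma.
Each book drops at least one matchup (Lambda loses to Tau; Tau loses to Zeta; Epsilon loses to Lambda; Zeta loses to Gamma; Beta loses to Lambda; Gamma loses to Tau); the cycle Tau → Gamma → Zeta → Tau rules out a Condorcet winner.

none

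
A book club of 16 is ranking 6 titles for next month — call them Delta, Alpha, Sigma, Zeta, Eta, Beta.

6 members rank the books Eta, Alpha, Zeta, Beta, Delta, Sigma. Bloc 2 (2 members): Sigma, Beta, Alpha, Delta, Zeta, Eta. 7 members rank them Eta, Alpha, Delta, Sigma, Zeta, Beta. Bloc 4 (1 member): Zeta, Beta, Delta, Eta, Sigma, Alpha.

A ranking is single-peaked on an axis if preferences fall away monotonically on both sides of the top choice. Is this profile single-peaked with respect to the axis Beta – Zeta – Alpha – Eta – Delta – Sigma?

no

Axis positions: Beta=1, Zeta=2, Alpha=3, Eta=4, Delta=5, Sigma=6.
Bloc 1 (peak Eta at position 4): ranking walks positions 4-3-2-1-5-6, expanding outward from the peak — single-peaked.
Bloc 2: ranking walks positions 6-1-3-5-2-4; Beta is ranked above Delta even though Delta lies between Beta and the peak Sigma on the axis — preferences dip and rise again. Not single-peaked.
Bloc 3 (peak Eta at position 4): ranking walks positions 4-3-5-6-2-1, expanding outward from the peak — single-peaked.
Bloc 4: ranking walks positions 2-1-5-4-6-3; Delta is ranked above Alpha even though Alpha lies between Delta and the peak Zeta on the axis — preferences dip and rise again. Not single-peaked.
Bloc 2 violates single-peakedness, so the profile is not single-peaked on this axis.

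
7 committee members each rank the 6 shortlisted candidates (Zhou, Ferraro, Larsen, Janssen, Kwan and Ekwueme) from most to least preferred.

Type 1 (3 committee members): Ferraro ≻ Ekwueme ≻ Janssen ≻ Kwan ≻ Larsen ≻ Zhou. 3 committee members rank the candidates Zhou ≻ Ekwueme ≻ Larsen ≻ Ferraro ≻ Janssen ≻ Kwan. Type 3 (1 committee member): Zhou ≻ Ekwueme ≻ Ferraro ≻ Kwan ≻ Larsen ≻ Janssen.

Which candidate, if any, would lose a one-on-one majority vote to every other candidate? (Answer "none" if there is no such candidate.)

Head-to-head results (7 committee members):
Zhou–Ferraro: Zhou 4–3.
Zhou vs Larsen: Zhou wins 4–3.
Zhou vs Janssen: Zhou preferred on 3+1 = 4 ballots; Zhou wins 4–3.
Zhou vs Kwan: 3+1 = 4 for Zhou, 3 for Kwan — Zhou by 4–3.
Zhou–Ekwueme: Zhou 4–3.
Ferraro vs Larsen: Ferraro, 4–3.
Ferraro vs Janssen: Ferraro is ranked higher on 3+3+1 = 7 ballots, Janssen on 0. Ferraro wins 7–0.
Ferraro vs Kwan: 3+3+1 = 7 for Ferraro, 0 for Kwan — Ferraro by 7–0.
Ferraro–Ekwueme: Ekwueme 4–3.
Larsen vs Janssen: Larsen, 4–3.
Larsen vs Kwan: 3 to 4, Kwan.
Larsen vs Ekwueme: Larsen preferred on 0 ballots; Ekwueme wins 7–0.
Janssen vs Kwan: Janssen, 6–1.
Janssen vs Ekwueme: Janssen preferred on 0 ballots; Ekwueme wins 7–0.
Kwan vs Ekwueme: Kwan is ranked higher on 0 ballots, Ekwueme on 7. Ekwueme wins 7–0.
No candidate is winless: Zhou beats Ferraro; Ferraro beats Larsen; Larsen beats Janssen; Janssen beats Kwan; Kwan beats Larsen; Ekwueme beats Ferraro. There is no Condorcet loser.

none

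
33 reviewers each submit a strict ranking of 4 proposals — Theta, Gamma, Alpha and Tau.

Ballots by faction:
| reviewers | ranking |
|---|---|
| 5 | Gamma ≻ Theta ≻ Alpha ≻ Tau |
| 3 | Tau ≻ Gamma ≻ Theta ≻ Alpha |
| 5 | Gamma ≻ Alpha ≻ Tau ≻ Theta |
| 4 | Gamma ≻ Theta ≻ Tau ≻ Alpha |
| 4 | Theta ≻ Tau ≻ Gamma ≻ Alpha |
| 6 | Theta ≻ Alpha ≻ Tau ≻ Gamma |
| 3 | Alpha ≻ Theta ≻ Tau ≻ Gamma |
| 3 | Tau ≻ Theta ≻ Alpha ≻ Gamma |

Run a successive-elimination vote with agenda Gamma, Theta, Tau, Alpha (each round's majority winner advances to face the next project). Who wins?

Alpha

Round 1: Gamma vs Theta — 17–16, Gamma advances.
Round 2: Gamma vs Tau — 14–19, Tau advances.
Round 3: Tau vs Alpha — 14–19, Alpha advances.
The agenda winner is Alpha.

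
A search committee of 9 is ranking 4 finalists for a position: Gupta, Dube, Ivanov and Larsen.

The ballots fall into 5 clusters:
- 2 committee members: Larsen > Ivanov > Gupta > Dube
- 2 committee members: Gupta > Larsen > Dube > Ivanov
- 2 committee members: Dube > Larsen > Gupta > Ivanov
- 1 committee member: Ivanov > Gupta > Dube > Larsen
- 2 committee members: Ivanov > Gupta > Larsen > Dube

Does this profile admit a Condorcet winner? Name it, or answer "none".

Check each pair by majority over 9 ballots:
Gupta–Dube: Gupta 7–2.
Gupta vs Ivanov: Ivanov, 5–4.
Gupta vs Larsen: Gupta, 5–4.
Dube vs Ivanov: Ivanov wins 5–4.
Dube vs Larsen: Larsen wins 6–3.
Ivanov vs Larsen: Larsen wins 6–3.
Each candidate drops at least one matchup (Gupta loses to Ivanov; Dube loses to Gupta; Ivanov loses to Larsen; Larsen loses to Gupta); the cycle Gupta beats Larsen beats Ivanov beats Gupta rules out a Condorcet winner.

none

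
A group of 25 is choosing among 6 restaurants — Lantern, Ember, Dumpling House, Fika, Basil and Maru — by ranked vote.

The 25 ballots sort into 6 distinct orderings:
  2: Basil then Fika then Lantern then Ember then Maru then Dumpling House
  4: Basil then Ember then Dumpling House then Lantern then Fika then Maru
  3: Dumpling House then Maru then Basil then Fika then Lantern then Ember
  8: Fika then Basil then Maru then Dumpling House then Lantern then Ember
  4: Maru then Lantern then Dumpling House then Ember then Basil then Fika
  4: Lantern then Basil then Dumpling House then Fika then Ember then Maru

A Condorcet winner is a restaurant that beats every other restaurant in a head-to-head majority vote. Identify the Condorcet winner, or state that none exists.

Basil

Pairwise majorities:
Lantern vs Ember: Lantern, 21–4.
Lantern vs Dumpling House: Dumpling House, 15–10.
Lantern–Fika: Fika 13–12.
Lantern vs Basil: Basil, 17–8.
Lantern vs Maru: Maru, 15–10.
Ember–Dumpling House: Dumpling House 19–6.
Ember vs Fika: Fika, 17–8.
Ember–Basil: Basil 21–4.
Ember–Maru: Maru 15–10.
Dumpling House vs Fika: Dumpling House wins 15–10.
Dumpling House vs Basil: Basil, 18–7.
Dumpling House–Maru: Maru 14–11.
Fika vs Basil: Basil wins 17–8.
Fika–Maru: Fika 18–7.
Basil–Maru: Basil 18–7.
Basil defeats every rival head-to-head and is the Condorcet winner.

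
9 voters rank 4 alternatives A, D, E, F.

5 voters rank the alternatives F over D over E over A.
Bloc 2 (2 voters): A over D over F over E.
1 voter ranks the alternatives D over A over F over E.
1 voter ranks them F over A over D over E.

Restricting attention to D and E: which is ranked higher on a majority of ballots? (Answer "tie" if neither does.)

Ballots ranking D above E: 5 + 2 + 1 + 1 = 9.
Ballots ranking E above D: 9 − 9 = 0.
D wins the head-to-head 9–0.

D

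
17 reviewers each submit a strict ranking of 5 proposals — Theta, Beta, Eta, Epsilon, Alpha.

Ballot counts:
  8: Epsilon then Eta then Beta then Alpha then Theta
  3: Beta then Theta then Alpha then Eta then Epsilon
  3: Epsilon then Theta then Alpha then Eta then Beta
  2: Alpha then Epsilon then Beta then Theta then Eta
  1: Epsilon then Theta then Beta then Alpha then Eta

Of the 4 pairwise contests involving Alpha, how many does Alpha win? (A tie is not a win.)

2

Alpha against each rival (17 reviewers):
Alpha vs Theta: 8+2 = 10 for Alpha, 7 for Theta — Alpha by 10–7.
Alpha vs Beta: Beta wins 12–5.
Alpha vs Eta: Alpha wins 9–8.
Alpha–Epsilon: Epsilon 12–5.
Alpha beats Theta, Eta; loses to Beta, Epsilon — 2 pairwise wins.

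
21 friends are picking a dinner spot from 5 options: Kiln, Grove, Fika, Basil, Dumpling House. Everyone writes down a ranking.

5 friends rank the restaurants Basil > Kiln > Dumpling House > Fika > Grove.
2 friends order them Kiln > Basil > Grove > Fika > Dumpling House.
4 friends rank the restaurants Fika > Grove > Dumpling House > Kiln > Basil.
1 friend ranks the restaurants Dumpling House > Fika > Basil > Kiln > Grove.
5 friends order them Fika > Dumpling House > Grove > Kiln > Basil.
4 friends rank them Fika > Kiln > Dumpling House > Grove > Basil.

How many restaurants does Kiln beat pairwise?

Kiln against each rival (21 friends):
Kiln vs Grove: Kiln preferred on 5+2+1+4 = 12 ballots; Kiln wins 12–9.
Kiln–Fika: Fika 14–7.
Kiln vs Basil: 2+4+5+4 = 15 for Kiln, 6 for Basil — Kiln by 15–6.
Kiln vs Dumpling House: 5+2+4 = 11 for Kiln, 10 for Dumpling House — Kiln by 11–10.
Kiln beats Grove, Basil, Dumpling House; loses to Fika — 3 pairwise wins.

3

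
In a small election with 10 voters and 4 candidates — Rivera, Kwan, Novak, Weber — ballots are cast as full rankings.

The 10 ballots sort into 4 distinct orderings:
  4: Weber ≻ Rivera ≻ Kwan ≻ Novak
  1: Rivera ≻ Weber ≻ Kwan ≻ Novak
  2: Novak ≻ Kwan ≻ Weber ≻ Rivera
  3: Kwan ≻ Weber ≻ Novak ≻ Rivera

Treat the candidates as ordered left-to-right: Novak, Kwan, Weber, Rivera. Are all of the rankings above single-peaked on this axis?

Axis positions: Novak=1, Kwan=2, Weber=3, Rivera=4.
Ballot type 1 (peak Weber at position 3): ranking walks positions 3-4-2-1, expanding outward from the peak — single-peaked.
Ballot type 2 (peak Rivera at position 4): ranking walks positions 4-3-2-1, expanding outward from the peak — single-peaked.
Ballot type 3 (peak Novak at position 1): ranking walks positions 1-2-3-4, expanding outward from the peak — single-peaked.
Ballot type 4 (peak Kwan at position 2): ranking walks positions 2-3-1-4, expanding outward from the peak — single-peaked.
Every ranking is single-peaked on this axis.

yes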